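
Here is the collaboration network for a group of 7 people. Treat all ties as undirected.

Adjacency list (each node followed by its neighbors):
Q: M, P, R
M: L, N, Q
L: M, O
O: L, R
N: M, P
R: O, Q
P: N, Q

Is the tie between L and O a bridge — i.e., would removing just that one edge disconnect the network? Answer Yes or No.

No

Even without that edge, L still reaches O via L – M – Q – R – O, so the network stays connected. Not a bridge.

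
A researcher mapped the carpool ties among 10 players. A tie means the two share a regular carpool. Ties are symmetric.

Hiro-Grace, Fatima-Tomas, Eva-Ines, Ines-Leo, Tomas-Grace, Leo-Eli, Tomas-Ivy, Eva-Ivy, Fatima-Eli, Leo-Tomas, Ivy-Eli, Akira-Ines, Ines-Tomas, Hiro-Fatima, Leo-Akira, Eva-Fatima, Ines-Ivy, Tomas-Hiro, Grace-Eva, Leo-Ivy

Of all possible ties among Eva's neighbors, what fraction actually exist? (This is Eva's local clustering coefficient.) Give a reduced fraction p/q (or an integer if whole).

1/6

Eva's neighbors: Fatima, Grace, Ines, and Ivy (k = 4).
Possible neighbor pairs: C(4,2) = 6. Edges among them: Ines–Ivy → e = 1.
Clustering(Eva) = 1/6.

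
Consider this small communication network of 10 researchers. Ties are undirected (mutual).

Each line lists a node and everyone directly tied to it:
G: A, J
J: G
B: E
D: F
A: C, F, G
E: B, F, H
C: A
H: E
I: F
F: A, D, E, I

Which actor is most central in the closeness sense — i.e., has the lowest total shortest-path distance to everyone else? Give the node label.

Farness (sum of distances to all others) for each node — A:17, B:27, C:25, D:23, E:19, F:15, G:23, H:27, I:23, J:31.
The smallest farness is 15, for F, so F has the highest closeness.

F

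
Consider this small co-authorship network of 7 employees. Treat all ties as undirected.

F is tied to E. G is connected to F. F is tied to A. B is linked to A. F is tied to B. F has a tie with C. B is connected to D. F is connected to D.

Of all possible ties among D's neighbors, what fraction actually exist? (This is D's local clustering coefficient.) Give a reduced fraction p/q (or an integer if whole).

D's neighbors: B and F (k = 2).
Possible neighbor pairs: C(2,2) = 1. Edges among them: B–F → e = 1.
Clustering(D) = 1/1.

1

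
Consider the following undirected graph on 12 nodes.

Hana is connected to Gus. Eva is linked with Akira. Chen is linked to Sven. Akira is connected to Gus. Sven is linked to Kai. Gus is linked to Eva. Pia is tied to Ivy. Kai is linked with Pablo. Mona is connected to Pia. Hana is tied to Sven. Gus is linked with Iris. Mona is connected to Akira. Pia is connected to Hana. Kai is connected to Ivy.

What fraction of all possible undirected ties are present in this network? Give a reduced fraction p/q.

7/33

There are 14 edges and 12 nodes, so the maximum possible is C(12,2) = 66.
Density = 14/66 = 7/33.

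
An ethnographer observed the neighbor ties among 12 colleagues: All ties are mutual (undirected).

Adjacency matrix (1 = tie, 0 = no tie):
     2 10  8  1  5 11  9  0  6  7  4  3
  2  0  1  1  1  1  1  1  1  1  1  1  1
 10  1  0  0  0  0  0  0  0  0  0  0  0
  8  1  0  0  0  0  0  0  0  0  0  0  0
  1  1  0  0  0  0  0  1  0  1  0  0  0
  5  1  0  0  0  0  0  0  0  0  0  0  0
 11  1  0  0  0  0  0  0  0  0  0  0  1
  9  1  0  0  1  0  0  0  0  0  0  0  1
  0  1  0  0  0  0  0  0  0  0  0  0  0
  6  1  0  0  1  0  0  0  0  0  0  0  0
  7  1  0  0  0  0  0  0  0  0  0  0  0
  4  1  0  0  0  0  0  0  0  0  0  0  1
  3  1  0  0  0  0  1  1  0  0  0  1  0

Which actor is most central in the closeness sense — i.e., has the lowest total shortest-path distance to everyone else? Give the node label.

2

Farness (sum of distances to all others) for each node — 0:21, 1:19, 2:11, 3:18, 4:20, 5:21, 6:20, 7:21, 8:21, 9:19, 10:21, 11:20.
The smallest farness is 11, for 2, so 2 has the highest closeness.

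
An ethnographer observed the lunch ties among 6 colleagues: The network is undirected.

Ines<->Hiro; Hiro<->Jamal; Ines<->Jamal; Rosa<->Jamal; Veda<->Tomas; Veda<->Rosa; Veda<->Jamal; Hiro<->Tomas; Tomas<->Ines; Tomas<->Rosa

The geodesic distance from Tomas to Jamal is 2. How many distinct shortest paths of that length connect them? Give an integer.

The shortest distance is 2. The length-2 paths are: Tomas–Veda–Jamal; Tomas–Rosa–Jamal; Tomas–Hiro–Jamal; Tomas–Ines–Jamal.
That gives 4 distinct shortest paths.

4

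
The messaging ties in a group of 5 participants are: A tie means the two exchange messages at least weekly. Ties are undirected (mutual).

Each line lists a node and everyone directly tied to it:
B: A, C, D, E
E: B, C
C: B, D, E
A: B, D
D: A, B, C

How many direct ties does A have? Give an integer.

A is directly tied to B and D. That is 2 neighbors, so the degree of A is 2.

2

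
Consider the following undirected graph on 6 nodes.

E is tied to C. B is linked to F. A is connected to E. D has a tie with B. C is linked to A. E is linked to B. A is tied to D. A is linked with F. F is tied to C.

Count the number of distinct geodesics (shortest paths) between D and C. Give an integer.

The shortest distance is 2, and the only length-2 path is D–A–C. So there is exactly 1 shortest path.

1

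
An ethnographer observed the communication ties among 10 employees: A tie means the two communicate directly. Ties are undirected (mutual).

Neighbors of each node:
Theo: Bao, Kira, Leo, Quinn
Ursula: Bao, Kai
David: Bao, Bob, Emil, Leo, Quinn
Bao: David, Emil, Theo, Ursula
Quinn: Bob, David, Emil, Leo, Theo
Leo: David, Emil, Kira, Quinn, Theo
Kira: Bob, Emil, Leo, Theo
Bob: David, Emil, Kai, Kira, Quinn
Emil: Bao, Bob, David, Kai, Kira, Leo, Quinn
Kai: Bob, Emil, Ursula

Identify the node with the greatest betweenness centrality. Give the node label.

Unnormalized betweenness of each node: Bao:548/105, Bob:296/105, David:28/15, Emil:523/70, Kai:53/20, Kira:9/7, Leo:55/42, Quinn:34/21, Theo:127/60, Ursula:9/14.
Emil has the largest value, 523/70, making it the main broker — the node through which the most shortest paths run.

Emil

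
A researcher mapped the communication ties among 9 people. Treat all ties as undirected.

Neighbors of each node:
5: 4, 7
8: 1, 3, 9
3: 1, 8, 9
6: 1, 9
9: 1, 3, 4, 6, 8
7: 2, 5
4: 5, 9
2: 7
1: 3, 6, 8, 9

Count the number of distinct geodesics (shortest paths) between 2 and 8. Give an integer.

1

The shortest distance is 5, and the only length-5 path is 2–7–5–4–9–8. So there is exactly 1 shortest path.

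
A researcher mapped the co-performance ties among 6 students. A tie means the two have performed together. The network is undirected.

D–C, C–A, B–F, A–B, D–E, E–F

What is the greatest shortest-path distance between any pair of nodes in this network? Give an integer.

3

Eccentricity of each node (its greatest distance to any other): A:3, B:3, C:3, D:3, E:3, F:3.
The maximum eccentricity is 3, realized for instance by the pair D–B via D – C – A – B. So the diameter is 3.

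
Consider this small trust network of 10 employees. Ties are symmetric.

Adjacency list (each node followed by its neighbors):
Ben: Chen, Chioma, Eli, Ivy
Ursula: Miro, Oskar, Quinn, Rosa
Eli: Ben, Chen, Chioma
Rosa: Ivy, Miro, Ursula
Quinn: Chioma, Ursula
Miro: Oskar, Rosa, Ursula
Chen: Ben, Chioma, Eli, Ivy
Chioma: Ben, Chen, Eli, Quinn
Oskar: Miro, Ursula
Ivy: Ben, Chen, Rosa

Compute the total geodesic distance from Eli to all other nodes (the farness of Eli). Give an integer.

Distances from Eli: Ben:1, Chen:1, Chioma:1, Ivy:2, Miro:4, Oskar:4, Quinn:2, Rosa:3, Ursula:3.
Sum = 1 + 1 + 1 + 2 + 4 + 4 + 2 + 3 + 3 = 21.

21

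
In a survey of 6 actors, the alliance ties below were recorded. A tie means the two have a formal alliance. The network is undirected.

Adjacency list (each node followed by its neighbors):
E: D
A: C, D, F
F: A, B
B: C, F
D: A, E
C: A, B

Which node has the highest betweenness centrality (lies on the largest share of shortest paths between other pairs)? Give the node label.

A

Unnormalized betweenness of each node: A:13/2, B:1/2, C:3/2, D:4, E:0, F:3/2.
A has the largest value, 13/2, making it the main broker — the node through which the most shortest paths run.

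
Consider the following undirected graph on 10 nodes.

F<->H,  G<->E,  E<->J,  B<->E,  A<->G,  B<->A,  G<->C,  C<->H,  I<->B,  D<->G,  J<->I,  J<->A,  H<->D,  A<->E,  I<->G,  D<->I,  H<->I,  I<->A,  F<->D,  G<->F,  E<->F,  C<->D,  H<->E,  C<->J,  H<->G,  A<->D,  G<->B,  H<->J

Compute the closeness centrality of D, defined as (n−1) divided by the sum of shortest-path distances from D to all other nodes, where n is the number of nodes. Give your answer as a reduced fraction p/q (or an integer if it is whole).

Distances from D: A:1, B:2, C:1, E:2, F:1, G:1, H:1, I:1, J:2. Sum = 12.
n = 10, so closeness = 9/12 = 3/4.

3/4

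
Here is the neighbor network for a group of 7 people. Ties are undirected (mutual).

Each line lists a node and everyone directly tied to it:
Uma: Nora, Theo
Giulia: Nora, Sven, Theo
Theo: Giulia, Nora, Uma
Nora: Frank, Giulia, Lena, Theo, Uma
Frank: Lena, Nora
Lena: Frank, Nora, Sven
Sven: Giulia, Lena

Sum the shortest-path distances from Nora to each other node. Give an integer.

Distances from Nora: Frank:1, Giulia:1, Lena:1, Sven:2, Theo:1, Uma:1.
Sum = 1 + 1 + 1 + 2 + 1 + 1 = 7.

7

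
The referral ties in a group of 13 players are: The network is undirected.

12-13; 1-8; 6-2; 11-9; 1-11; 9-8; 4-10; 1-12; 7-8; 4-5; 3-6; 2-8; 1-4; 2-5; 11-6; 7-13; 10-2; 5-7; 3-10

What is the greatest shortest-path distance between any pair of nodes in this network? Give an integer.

5

Eccentricity of each node (its greatest distance to any other): 1:3, 2:3, 3:5, 4:3, 5:3, 6:4, 7:4, 8:3, 9:3, 10:4, 11:3, 12:4, 13:5.
The maximum eccentricity is 5, realized for instance by the pair 3–13 via 3 – 10 – 2 – 5 – 7 – 13. So the diameter is 5.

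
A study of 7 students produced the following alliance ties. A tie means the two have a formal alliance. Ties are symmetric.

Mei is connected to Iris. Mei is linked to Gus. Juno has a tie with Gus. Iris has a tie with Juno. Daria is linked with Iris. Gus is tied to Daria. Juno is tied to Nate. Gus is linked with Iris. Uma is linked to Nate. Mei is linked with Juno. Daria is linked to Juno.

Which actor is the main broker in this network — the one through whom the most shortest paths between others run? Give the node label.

Unnormalized betweenness of each node: Daria:0, Gus:1/3, Iris:1/3, Juno:25/3, Mei:0, Nate:5, Uma:0.
Juno has the largest value, 25/3, making it the main broker — the node through which the most shortest paths run.

Juno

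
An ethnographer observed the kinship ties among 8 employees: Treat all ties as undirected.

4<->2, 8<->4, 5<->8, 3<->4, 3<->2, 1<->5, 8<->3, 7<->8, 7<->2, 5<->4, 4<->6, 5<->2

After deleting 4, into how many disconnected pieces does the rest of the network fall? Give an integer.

Without 4, the remaining ties split the others into: {1, 2, 3, 5, 7, 8}; {6}.
That's 2 separate components.

2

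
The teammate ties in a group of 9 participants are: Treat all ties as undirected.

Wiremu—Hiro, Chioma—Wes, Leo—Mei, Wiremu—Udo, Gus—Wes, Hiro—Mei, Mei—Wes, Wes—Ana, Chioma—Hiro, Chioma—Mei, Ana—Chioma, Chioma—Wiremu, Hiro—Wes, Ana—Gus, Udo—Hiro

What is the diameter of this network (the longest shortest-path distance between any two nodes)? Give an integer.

Eccentricity of each node (its greatest distance to any other): Ana:3, Chioma:2, Gus:3, Hiro:2, Leo:3, Mei:2, Udo:3, Wes:2, Wiremu:3.
The maximum eccentricity is 3, realized for instance by the pair Wiremu–Leo via Wiremu – Hiro – Mei – Leo. So the diameter is 3.

3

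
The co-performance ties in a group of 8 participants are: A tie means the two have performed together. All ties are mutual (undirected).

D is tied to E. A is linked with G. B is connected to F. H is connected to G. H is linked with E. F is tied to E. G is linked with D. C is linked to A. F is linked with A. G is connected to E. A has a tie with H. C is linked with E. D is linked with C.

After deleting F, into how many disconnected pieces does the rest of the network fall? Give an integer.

2

Without F, the remaining ties split the others into: {B}; {A, C, D, E, G, H}.
That's 2 separate components.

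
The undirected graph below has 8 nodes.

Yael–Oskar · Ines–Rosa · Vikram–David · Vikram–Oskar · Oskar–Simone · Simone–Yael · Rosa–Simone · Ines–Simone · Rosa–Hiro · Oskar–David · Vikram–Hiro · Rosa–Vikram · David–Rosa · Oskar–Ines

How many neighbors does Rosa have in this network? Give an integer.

Rosa is directly tied to David, Hiro, Ines, Simone, and Vikram. That is 5 neighbors, so the degree of Rosa is 5.

5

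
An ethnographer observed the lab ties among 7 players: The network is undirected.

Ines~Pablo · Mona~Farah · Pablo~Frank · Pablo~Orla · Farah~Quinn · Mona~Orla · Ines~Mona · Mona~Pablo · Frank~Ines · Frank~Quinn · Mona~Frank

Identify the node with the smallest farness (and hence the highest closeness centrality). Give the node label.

Farness (sum of distances to all others) for each node — Farah:10, Frank:8, Ines:9, Mona:7, Orla:11, Pablo:8, Quinn:11.
The smallest farness is 7, for Mona, so Mona has the highest closeness.

Mona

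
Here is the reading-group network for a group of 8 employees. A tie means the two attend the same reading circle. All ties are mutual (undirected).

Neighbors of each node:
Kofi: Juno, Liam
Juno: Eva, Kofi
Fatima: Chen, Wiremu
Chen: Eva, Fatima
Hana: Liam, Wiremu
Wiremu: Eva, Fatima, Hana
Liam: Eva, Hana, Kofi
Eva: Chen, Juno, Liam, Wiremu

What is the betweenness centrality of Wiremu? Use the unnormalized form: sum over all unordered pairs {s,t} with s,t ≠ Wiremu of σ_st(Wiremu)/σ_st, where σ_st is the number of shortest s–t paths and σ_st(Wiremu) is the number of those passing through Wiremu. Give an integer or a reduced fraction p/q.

Pairs whose geodesics pass through Wiremu — Fatima–Eva: 1/2; Fatima–Juno: 1/2; Fatima–Kofi: 3/5; Fatima–Liam: 2/3; Fatima–Hana: 1; Chen–Hana: 2/3; Eva–Hana: 1/2; Juno–Hana: 1/3.
All other pairs contribute 0.
Summing the contributions gives betweenness(Wiremu) = 143/30.

143/30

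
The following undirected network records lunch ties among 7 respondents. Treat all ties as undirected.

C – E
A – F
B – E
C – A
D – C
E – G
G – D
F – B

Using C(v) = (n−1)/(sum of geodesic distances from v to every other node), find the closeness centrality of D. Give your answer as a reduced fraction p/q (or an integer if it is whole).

1/2

Distances from D: A:2, B:3, C:1, E:2, F:3, G:1. Sum = 12.
n = 7, so closeness = 6/12 = 1/2.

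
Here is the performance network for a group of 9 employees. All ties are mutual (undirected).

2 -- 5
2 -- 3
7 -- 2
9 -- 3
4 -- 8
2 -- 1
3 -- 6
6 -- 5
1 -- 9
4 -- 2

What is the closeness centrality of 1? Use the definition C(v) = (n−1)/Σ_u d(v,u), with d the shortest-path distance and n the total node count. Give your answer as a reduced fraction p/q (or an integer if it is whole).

Distances from 1: 2:1, 3:2, 4:2, 5:2, 6:3, 7:2, 8:3, 9:1. Sum = 16.
n = 9, so closeness = 8/16 = 1/2.

1/2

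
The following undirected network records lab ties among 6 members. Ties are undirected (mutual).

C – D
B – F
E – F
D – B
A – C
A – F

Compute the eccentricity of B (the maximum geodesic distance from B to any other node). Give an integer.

2

Distances from B: A:2, C:2, D:1, E:2, F:1.
The largest is 2 (to C, A, and E), so the eccentricity of B is 2.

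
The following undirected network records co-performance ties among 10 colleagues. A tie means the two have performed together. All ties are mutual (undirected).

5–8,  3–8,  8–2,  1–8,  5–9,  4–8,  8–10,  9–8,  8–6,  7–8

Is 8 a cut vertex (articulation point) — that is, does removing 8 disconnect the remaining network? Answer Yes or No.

Yes

Removing 8 leaves {4} with no path to {7}, so the network splits into 8 components. 8 is a cut vertex.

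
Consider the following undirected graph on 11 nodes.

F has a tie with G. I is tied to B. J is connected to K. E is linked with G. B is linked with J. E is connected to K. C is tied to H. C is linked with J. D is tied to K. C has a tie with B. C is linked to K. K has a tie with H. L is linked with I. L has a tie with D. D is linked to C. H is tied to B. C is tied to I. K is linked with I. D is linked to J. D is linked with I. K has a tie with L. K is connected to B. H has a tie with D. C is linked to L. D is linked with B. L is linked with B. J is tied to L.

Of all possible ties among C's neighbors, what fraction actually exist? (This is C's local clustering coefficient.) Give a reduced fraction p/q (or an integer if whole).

C's neighbors: B, D, H, I, J, K, and L (k = 7).
Possible neighbor pairs: C(7,2) = 21. Edges among them: B–D, B–H, B–I, B–J, B–K, B–L, D–H, D–I, D–J, D–K, D–L, H–K, I–K, I–L, J–K, J–L, K–L → e = 17.
Clustering(C) = 17/21.

17/21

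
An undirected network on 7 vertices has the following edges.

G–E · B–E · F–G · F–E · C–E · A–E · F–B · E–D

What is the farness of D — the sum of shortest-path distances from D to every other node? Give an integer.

Distances from D: A:2, B:2, C:2, E:1, F:2, G:2.
Sum = 2 + 2 + 2 + 1 + 2 + 2 = 11.

11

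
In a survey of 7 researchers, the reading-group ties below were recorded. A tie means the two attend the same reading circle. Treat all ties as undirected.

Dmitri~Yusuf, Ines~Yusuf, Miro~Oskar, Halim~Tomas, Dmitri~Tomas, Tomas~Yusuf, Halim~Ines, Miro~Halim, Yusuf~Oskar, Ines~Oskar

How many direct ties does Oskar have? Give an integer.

Oskar is directly tied to Ines, Miro, and Yusuf. That is 3 neighbors, so the degree of Oskar is 3.

3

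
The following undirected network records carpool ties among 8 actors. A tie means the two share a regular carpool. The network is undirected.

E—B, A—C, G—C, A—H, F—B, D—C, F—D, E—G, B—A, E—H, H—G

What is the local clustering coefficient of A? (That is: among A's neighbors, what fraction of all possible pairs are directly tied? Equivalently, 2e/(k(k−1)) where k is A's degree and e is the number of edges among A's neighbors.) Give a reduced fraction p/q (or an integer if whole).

0

A's neighbors: B, C, and H (k = 3).
Possible neighbor pairs: C(3,2) = 3. Edges among them: none → e = 0.
Clustering(A) = 0/3 = 0.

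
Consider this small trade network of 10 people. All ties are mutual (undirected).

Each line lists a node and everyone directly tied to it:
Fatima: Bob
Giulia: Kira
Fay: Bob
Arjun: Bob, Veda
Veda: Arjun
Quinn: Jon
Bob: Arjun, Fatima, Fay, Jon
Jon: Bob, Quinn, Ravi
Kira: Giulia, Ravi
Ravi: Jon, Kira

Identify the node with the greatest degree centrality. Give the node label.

Bob

Degrees — Arjun:2, Bob:4, Fatima:1, Fay:1, Giulia:1, Jon:3, Kira:2, Quinn:1, Ravi:2, Veda:1.
The maximum is 4, attained only by Bob.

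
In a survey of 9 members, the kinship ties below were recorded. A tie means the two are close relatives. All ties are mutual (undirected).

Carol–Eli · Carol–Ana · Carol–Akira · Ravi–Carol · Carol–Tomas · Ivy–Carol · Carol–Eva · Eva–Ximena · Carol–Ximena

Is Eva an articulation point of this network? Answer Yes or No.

Even without Eva, every remaining node can still reach every other (the residual graph is connected), so Eva is not a cut vertex.

No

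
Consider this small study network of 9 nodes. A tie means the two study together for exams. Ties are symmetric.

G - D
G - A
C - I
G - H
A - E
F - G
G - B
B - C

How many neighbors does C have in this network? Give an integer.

C is directly tied to B and I. That is 2 neighbors, so the degree of C is 2.

2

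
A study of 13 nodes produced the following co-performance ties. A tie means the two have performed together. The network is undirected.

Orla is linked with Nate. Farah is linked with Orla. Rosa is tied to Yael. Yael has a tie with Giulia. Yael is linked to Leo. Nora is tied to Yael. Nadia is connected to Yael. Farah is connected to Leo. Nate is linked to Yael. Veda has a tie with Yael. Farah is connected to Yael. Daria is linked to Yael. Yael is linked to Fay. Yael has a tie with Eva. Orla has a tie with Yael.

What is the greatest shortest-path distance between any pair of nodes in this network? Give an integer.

2

Eccentricity of each node (its greatest distance to any other): Daria:2, Eva:2, Farah:2, Fay:2, Giulia:2, Leo:2, Nadia:2, Nate:2, Nora:2, Orla:2, Rosa:2, Veda:2, Yael:1.
The maximum eccentricity is 2, realized for instance by the pair Rosa–Nadia via Rosa – Yael – Nadia. So the diameter is 2.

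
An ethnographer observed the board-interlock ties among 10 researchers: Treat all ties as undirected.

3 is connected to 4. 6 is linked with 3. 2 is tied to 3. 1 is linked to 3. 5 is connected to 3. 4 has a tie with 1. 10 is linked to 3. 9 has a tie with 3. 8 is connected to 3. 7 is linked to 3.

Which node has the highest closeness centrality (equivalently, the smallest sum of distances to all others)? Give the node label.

Farness (sum of distances to all others) for each node — 1:16, 2:17, 3:9, 4:16, 5:17, 6:17, 7:17, 8:17, 9:17, 10:17.
The smallest farness is 9, for 3, so 3 has the highest closeness.

3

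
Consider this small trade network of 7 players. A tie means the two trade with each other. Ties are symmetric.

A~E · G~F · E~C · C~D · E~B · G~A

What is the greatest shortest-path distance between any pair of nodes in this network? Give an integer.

5

Eccentricity of each node (its greatest distance to any other): A:3, B:4, C:4, D:5, E:3, F:5, G:4.
The maximum eccentricity is 5, realized for instance by the pair F–D via F – G – A – E – C – D. So the diameter is 5.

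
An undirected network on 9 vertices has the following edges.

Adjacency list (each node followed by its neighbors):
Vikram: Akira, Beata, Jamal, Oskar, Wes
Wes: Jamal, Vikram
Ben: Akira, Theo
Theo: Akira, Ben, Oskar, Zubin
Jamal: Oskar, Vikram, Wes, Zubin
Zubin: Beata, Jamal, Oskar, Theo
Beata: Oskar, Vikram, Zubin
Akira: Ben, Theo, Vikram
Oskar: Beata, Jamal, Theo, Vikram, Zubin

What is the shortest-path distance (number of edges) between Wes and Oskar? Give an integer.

One shortest route is Wes – Vikram – Oskar, which uses 2 edges, and Wes and Oskar are not directly tied, so nothing shorter exists. So d(Wes,Oskar) = 2.

2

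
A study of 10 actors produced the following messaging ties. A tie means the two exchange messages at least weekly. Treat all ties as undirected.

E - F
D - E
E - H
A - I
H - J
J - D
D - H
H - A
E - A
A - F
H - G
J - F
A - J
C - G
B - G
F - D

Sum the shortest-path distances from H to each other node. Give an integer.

Distances from H: A:1, B:2, C:2, D:1, E:1, F:2, G:1, I:2, J:1.
Sum = 1 + 2 + 2 + 1 + 1 + 2 + 1 + 2 + 1 = 13.

13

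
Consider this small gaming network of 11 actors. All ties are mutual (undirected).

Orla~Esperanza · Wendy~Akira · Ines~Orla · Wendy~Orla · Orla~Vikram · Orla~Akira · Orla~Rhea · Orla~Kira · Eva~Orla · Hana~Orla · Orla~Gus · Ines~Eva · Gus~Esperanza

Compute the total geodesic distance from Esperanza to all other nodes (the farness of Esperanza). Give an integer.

18

Distances from Esperanza: Akira:2, Eva:2, Gus:1, Hana:2, Ines:2, Kira:2, Orla:1, Rhea:2, Vikram:2, Wendy:2.
Sum = 2 + 2 + 1 + 2 + 2 + 2 + 1 + 2 + 2 + 2 = 18.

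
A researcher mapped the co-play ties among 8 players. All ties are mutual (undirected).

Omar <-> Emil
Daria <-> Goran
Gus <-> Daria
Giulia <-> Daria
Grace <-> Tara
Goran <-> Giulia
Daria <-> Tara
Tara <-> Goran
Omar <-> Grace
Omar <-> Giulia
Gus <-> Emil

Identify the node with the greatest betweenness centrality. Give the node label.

Unnormalized betweenness of each node: Daria:5, Emil:3/2, Giulia:5/2, Goran:1/2, Grace:3/2, Gus:2, Omar:9/2, Tara:5/2.
Daria has the largest value, 5, making it the main broker — the node through which the most shortest paths run.

Daria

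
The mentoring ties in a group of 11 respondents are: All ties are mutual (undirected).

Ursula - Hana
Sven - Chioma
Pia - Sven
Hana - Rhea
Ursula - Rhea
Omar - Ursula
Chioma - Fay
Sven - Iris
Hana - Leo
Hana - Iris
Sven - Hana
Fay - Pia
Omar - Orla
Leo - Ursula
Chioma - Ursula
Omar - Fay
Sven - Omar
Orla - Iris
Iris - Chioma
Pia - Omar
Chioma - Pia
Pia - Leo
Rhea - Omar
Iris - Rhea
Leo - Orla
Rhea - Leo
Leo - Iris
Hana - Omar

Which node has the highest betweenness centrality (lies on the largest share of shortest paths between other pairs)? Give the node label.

Unnormalized betweenness of each node: Chioma:37/12, Fay:1/4, Hana:17/10, Iris:4, Leo:41/12, Omar:47/6, Orla:9/20, Pia:49/20, Rhea:7/10, Sven:3/2, Ursula:97/60.
Omar has the largest value, 47/6, making it the main broker — the node through which the most shortest paths run.

Omar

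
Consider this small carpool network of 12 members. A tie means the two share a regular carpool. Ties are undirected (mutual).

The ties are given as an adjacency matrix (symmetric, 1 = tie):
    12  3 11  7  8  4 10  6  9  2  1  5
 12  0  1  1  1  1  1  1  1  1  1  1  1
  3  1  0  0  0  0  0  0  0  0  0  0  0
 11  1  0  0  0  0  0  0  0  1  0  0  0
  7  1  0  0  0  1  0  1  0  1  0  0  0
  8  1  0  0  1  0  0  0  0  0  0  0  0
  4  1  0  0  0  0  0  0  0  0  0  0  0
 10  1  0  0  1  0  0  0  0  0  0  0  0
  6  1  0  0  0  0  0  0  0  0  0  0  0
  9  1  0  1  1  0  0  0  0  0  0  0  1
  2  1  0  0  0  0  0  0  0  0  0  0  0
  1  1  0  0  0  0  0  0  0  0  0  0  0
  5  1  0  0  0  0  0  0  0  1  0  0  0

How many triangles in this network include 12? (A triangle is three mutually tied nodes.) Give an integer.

5

12's neighbors: 1, 2, 3, 4, 5, 6, 7, 8, 9, 10, and 11.
Neighbor pairs that are themselves tied: 12–5–9; 12–7–8; 12–7–9; 12–7–10; 12–9–11. Each forms one triangle with 12, for 5 in total.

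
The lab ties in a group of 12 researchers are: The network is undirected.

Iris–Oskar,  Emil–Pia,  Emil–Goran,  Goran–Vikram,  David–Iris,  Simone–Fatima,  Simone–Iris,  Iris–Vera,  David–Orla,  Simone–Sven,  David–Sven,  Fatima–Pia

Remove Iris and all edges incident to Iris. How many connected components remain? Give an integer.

Without Iris, the remaining ties split the others into: {David, Emil, Fatima, Goran, Orla, Pia, Simone, Sven, Vikram}; {Oskar}; {Vera}.
That's 3 separate components.

3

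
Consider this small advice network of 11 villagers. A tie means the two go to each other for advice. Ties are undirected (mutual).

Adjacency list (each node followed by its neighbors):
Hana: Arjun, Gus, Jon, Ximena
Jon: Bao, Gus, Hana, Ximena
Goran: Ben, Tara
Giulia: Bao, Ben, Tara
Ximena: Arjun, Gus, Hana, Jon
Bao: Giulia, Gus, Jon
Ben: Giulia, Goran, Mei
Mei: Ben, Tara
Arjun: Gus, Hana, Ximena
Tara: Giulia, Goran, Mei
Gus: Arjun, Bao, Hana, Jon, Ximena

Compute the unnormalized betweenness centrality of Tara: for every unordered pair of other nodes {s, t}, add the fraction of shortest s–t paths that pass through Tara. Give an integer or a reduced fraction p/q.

15/2

Pairs whose geodesics pass through Tara — Giulia–Mei: 1/2; Giulia–Goran: 1/2; Mei–Goran: 1/2; Mei–Arjun: 1/2; Mei–Jon: 1/2; Mei–Hana: 2/4; Mei–Ximena: 2/4; Mei–Gus: 1/2; Mei–Bao: 1/2; Goran–Arjun: 1/2; Goran–Jon: 1/2; Goran–Hana: 2/4; Goran–Ximena: 2/4; Goran–Gus: 1/2 … (+1 more pairs).
All other pairs contribute 0.
Summing the contributions gives betweenness(Tara) = 15/2.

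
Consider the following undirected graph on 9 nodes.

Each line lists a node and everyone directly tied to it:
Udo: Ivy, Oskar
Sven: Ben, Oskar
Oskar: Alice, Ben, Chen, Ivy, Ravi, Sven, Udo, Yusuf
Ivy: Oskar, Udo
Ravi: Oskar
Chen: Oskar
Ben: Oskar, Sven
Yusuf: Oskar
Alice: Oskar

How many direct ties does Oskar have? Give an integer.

8

Oskar is directly tied to Alice, Ben, Chen, Ivy, Ravi, Sven, Udo, and Yusuf. That is 8 neighbors, so the degree of Oskar is 8.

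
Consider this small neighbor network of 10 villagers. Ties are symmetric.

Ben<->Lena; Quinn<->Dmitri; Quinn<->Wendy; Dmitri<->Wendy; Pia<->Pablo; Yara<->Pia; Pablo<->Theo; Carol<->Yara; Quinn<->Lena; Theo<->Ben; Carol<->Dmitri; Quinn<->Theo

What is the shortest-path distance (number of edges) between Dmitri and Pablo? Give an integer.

One shortest route is Dmitri – Quinn – Theo – Pablo, which uses 3 edges, and at distance 2 from Dmitri we only reach {Lena, Theo, Yara}, which does not include Pablo. So d(Dmitri,Pablo) = 3.

3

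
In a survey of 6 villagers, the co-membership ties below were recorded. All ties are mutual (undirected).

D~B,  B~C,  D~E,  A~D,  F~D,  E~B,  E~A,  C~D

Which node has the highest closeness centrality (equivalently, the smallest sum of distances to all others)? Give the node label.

D

Farness (sum of distances to all others) for each node — A:8, B:7, C:8, D:5, E:7, F:9.
The smallest farness is 5, for D, so D has the highest closeness.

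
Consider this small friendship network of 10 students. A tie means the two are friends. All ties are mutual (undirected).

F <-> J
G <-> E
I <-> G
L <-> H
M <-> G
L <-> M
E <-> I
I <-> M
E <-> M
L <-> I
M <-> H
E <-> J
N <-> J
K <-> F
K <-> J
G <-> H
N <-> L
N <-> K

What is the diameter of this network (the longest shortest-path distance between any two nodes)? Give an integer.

4

Eccentricity of each node (its greatest distance to any other): E:2, F:4, G:3, H:4, I:3, J:3, K:3, L:3, M:3, N:3.
The maximum eccentricity is 4, realized for instance by the pair H–F via H – L – N – K – F. So the diameter is 4.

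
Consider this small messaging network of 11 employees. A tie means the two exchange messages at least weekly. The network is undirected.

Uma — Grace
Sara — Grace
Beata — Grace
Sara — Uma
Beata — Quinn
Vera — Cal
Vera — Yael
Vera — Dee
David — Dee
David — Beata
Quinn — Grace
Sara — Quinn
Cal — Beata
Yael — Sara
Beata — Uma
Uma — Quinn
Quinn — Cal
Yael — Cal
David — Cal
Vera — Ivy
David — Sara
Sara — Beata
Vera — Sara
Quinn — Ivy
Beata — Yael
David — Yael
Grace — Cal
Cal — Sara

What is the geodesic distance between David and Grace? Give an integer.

One shortest route is David – Sara – Grace, which uses 2 edges, and David and Grace are not directly tied, so nothing shorter exists. So d(David,Grace) = 2.

2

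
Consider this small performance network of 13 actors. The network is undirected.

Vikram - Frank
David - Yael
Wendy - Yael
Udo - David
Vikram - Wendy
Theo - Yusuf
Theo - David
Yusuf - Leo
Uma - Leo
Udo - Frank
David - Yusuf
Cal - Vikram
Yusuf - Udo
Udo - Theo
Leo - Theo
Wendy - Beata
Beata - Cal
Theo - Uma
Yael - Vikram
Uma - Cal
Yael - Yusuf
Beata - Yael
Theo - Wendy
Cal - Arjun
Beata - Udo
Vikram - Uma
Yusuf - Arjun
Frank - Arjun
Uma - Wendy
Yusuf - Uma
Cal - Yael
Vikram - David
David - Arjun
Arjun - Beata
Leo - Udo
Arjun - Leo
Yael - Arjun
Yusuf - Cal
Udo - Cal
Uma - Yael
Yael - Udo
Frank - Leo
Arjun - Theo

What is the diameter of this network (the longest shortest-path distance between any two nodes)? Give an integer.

2

Eccentricity of each node (its greatest distance to any other): Arjun:2, Beata:2, Cal:2, David:2, Frank:2, Leo:2, Theo:2, Udo:2, Uma:2, Vikram:2, Wendy:2, Yael:2, Yusuf:2.
The maximum eccentricity is 2, realized for instance by the pair Uma–David via Uma – Yael – David. So the diameter is 2.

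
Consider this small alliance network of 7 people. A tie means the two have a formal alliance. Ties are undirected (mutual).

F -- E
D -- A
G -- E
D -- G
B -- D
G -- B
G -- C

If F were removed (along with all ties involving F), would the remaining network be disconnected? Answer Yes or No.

No

Even without F, every remaining node can still reach every other (the residual graph is connected), so F is not a cut vertex.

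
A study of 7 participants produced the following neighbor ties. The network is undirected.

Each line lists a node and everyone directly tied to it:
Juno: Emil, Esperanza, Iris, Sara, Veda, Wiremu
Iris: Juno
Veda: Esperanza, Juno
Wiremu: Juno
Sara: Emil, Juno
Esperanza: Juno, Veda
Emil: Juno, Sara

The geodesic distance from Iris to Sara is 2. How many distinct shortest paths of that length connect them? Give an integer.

1

The shortest distance is 2, and the only length-2 path is Iris–Juno–Sara. So there is exactly 1 shortest path.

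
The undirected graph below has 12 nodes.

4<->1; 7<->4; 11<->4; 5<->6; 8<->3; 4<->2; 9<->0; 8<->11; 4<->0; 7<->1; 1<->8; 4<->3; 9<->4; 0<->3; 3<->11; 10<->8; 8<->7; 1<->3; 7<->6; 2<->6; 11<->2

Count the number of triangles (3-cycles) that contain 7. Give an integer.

7's neighbors: 1, 4, 6, and 8.
Neighbor pairs that are themselves tied: 7–1–4; 7–1–8. Each forms one triangle with 7, for 2 in total.

2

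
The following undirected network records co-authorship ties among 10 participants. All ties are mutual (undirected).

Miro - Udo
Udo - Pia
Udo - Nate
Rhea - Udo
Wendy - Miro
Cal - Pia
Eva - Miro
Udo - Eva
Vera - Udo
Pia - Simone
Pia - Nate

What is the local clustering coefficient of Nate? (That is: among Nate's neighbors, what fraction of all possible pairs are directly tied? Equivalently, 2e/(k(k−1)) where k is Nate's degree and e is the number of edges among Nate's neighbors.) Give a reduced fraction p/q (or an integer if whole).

1

Nate's neighbors: Pia and Udo (k = 2).
Possible neighbor pairs: C(2,2) = 1. Edges among them: Pia–Udo → e = 1.
Clustering(Nate) = 1/1.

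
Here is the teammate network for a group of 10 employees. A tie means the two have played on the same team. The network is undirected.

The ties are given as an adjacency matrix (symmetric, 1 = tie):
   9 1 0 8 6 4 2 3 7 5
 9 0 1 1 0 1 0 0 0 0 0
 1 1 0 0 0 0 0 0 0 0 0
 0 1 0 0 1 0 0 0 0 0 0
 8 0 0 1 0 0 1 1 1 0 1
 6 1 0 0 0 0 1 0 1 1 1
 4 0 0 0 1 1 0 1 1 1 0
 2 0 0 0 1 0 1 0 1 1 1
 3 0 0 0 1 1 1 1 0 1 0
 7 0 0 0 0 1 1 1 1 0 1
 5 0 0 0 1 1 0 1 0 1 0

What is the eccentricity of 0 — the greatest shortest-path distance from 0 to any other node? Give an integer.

3

Distances from 0: 1:2, 2:2, 3:2, 4:2, 5:2, 6:2, 7:3, 8:1, 9:1.
The largest is 3 (to 7), so the eccentricity of 0 is 3.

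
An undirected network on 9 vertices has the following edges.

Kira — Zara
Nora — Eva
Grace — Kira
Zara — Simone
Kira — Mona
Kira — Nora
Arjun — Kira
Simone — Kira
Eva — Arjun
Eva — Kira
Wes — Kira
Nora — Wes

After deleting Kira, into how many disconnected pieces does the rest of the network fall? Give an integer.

Without Kira, the remaining ties split the others into: {Grace}; {Simone, Zara}; {Arjun, Eva, Nora, Wes}; {Mona}.
That's 4 separate components.

4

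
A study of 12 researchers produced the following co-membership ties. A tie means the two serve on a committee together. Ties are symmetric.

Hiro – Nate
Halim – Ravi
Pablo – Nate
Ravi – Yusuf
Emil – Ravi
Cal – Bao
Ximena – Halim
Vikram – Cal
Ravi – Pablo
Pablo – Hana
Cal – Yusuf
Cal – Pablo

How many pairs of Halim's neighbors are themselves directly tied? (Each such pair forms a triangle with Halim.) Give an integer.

Halim's neighbors are Ravi and Ximena, but none of them are tied to each other, so no triangle contains Halim.

0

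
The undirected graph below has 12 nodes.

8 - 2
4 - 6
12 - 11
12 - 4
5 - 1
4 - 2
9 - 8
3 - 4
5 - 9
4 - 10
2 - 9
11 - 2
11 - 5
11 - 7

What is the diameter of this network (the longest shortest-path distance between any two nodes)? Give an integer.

Eccentricity of each node (its greatest distance to any other): 1:5, 2:3, 3:5, 4:4, 5:4, 6:5, 7:4, 8:3, 9:3, 10:5, 11:3, 12:3.
The maximum eccentricity is 5, realized for instance by the pair 6–1 via 6 – 4 – 2 – 9 – 5 – 1. So the diameter is 5.

5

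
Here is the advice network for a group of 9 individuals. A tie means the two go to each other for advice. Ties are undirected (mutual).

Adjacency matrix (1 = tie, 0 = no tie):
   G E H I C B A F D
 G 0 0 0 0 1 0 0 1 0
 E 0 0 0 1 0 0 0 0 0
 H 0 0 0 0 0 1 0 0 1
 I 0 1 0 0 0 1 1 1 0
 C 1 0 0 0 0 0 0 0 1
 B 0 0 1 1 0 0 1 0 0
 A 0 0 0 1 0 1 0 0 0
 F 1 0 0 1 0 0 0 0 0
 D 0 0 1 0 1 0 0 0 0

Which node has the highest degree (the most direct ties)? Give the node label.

I

Degrees — A:2, B:3, C:2, D:2, E:1, F:2, G:2, H:2, I:4.
The maximum is 4, attained only by I.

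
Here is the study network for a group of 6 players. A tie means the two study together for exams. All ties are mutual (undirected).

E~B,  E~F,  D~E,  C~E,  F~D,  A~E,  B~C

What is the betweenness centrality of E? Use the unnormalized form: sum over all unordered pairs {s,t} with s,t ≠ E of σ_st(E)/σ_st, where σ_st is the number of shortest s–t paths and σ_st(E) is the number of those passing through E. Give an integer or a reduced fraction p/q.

Pairs whose geodesics pass through E — B–A: 1; B–F: 1; B–D: 1; C–A: 1; C–F: 1; C–D: 1; A–F: 1; A–D: 1.
All other pairs contribute 0.
Summing the contributions gives betweenness(E) = 8.

8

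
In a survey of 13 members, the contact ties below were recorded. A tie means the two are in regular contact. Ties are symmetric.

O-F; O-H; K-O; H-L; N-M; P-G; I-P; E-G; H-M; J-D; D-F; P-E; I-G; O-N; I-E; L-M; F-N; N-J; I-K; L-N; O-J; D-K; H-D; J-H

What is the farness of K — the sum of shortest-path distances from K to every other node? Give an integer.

23

Distances from K: D:1, E:2, F:2, G:2, H:2, I:1, J:2, L:3, M:3, N:2, O:1, P:2.
Sum = 1 + 2 + 2 + 2 + 2 + 1 + 2 + 3 + 3 + 2 + 1 + 2 = 23.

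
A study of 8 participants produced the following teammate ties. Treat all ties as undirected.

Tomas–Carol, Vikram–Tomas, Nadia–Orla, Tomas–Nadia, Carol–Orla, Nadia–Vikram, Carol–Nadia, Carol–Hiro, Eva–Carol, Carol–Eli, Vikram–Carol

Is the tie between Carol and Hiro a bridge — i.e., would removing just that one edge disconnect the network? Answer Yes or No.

Yes

Without the Carol–Hiro edge there is no alternate route between Carol and Hiro, so the network disconnects. It is a bridge.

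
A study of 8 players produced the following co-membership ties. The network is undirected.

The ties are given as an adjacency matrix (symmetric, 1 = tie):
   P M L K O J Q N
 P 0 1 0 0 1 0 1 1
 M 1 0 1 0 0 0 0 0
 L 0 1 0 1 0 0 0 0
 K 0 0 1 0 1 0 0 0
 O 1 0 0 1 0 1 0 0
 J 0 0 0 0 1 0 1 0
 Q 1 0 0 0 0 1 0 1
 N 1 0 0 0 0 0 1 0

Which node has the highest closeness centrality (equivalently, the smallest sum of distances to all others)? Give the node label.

Farness (sum of distances to all others) for each node — J:14, K:14, L:15, M:13, N:14, O:11, P:10, Q:13.
The smallest farness is 10, for P, so P has the highest closeness.

P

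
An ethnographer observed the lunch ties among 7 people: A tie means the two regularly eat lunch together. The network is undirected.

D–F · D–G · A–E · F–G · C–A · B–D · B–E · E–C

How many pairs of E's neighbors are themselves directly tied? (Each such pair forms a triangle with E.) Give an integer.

1

E's neighbors: A, B, and C.
Neighbor pairs that are themselves tied: E–A–C. Each forms one triangle with E, for 1 in total.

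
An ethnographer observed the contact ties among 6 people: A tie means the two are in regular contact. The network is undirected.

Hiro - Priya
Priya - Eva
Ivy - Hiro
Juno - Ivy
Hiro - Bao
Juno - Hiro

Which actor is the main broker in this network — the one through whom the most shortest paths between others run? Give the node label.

Unnormalized betweenness of each node: Bao:0, Eva:0, Hiro:8, Ivy:0, Juno:0, Priya:4.
Hiro has the largest value, 8, making it the main broker — the node through which the most shortest paths run.

Hiro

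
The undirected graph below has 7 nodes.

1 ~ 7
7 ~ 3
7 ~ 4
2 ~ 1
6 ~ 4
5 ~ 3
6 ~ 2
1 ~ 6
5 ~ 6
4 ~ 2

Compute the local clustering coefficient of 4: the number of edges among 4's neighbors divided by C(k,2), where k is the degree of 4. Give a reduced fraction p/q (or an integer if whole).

1/3

4's neighbors: 2, 6, and 7 (k = 3).
Possible neighbor pairs: C(3,2) = 3. Edges among them: 2–6 → e = 1.
Clustering(4) = 1/3.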